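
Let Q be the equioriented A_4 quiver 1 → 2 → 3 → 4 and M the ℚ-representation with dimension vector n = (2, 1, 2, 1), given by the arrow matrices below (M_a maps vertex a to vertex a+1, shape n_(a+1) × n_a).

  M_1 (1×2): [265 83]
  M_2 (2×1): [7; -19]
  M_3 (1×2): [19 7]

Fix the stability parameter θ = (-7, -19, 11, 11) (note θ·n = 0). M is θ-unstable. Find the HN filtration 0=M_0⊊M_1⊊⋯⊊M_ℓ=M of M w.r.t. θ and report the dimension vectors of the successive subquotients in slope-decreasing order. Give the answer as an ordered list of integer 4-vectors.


Interval decomposition of M: I[1,1], I[1,3], I[3,4].
HN type (ℓ=3): μ^(1)=11; μ^(2)=-7; μ^(3)=-13

((0, 0, 2, 1); (1, 0, 0, 0); (1, 1, 0, 0))


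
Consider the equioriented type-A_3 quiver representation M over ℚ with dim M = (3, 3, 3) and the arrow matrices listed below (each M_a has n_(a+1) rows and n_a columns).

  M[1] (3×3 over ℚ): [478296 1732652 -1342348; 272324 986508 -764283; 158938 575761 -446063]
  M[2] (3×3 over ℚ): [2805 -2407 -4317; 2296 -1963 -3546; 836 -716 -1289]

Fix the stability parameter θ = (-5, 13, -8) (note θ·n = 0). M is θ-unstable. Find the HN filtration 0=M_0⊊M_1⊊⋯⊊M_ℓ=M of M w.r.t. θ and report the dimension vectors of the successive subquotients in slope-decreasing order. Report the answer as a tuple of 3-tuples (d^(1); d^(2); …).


Barcode: M ≅ I[1,1], I[1,3]^2, I[2,3]. HN layers by μ_θ (2 steps, strictly decreasing):
  μ^(1)=5/2; μ^(2)=-5

((0, 3, 3); (3, 0, 0))


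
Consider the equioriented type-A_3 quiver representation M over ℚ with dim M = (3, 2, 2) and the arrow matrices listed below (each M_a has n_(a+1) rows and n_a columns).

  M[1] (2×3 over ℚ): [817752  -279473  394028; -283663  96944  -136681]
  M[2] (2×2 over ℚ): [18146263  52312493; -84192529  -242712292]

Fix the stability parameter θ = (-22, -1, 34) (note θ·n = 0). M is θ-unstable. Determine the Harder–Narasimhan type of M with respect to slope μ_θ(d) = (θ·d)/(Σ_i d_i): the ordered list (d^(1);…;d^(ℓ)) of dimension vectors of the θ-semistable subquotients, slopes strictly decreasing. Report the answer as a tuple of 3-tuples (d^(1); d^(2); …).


Barcode: M ≅ I[1,1], I[1,3]^2. HN layers by μ_θ (3 steps, strictly decreasing):
  μ^(1)=34; μ^(2)=-1; μ^(3)=-22

((0, 0, 2); (0, 2, 0); (3, 0, 0))


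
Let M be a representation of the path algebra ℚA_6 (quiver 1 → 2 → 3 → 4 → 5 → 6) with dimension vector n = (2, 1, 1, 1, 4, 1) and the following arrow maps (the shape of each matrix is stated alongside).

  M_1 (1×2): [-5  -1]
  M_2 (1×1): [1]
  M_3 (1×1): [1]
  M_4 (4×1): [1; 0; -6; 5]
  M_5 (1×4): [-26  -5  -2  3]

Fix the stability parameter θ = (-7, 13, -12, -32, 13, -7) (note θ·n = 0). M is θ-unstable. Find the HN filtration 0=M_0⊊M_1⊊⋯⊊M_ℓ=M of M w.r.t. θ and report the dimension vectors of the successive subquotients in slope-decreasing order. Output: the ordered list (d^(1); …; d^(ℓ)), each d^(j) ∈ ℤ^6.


Barcode: M ≅ I[1,1], I[1,6], I[5,5]^3. HN layers by μ_θ (4 steps, strictly decreasing):
  μ^(1)=13; μ^(2)=3; μ^(3)=-7; μ^(4)=-19/2

((0, 0, 0, 0, 3, 0); (0, 0, 0, 0, 1, 1); (1, 0, 0, 0, 0, 0); (1, 1, 1, 1, 0, 0))


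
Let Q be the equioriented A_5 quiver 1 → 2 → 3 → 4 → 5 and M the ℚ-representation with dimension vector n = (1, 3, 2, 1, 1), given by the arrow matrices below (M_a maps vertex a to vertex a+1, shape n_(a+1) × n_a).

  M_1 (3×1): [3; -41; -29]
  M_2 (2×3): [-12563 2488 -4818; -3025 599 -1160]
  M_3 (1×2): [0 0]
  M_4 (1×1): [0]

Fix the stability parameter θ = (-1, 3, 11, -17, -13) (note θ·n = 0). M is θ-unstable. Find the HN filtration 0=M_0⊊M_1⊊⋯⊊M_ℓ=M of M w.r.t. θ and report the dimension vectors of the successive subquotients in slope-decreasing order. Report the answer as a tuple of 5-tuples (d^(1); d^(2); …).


Barcode: M ≅ I[1,3], I[2,2], I[2,3], I[4,4], I[5,5]. HN layers by μ_θ (5 steps, strictly decreasing):
  μ^(1)=11; μ^(2)=3; μ^(3)=-1; μ^(4)=-13; μ^(5)=-17

((0, 0, 2, 0, 0); (0, 3, 0, 0, 0); (1, 0, 0, 0, 0); (0, 0, 0, 0, 1); (0, 0, 0, 1, 0))


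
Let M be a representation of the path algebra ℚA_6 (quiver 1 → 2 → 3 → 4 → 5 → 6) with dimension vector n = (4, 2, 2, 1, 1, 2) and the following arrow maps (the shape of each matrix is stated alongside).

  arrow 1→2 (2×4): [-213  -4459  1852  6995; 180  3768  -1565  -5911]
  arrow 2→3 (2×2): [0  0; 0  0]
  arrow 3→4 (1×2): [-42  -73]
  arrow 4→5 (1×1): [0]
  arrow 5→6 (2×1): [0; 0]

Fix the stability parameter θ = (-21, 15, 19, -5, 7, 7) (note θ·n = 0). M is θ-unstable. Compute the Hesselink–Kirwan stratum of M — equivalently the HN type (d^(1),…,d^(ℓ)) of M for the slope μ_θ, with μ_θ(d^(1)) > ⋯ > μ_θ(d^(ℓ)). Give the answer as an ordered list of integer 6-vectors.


Barcode: M ≅ I[1,1]^2, I[1,2]^2, I[3,3], I[3,4], I[5,5], I[6,6]^2. HN layers by μ_θ (4 steps, strictly decreasing):
  μ^(1)=19; μ^(2)=15; μ^(3)=7; μ^(4)=-21

((0, 0, 1, 0, 0, 0); (0, 2, 0, 0, 0, 0); (0, 0, 1, 1, 1, 2); (4, 0, 0, 0, 0, 0))


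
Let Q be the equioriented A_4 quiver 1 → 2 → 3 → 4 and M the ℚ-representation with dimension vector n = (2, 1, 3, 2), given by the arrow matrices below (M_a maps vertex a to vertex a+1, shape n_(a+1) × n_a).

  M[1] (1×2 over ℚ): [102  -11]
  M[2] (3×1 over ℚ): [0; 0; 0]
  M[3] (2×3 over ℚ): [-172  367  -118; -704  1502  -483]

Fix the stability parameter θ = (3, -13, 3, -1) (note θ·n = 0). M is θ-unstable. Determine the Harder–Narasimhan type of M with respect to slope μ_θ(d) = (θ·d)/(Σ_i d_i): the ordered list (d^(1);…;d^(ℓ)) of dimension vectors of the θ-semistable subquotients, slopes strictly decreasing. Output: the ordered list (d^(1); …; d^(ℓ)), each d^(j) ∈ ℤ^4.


Via rank(M_{q-1}∘⋯∘M_p): M ≅ I[1,1], I[1,2], I[3,3], I[3,4]^2.
μ_θ-semistable layers: μ^(1)=3; μ^(2)=1; μ^(3)=-5

((1, 0, 1, 0); (0, 0, 2, 2); (1, 1, 0, 0))


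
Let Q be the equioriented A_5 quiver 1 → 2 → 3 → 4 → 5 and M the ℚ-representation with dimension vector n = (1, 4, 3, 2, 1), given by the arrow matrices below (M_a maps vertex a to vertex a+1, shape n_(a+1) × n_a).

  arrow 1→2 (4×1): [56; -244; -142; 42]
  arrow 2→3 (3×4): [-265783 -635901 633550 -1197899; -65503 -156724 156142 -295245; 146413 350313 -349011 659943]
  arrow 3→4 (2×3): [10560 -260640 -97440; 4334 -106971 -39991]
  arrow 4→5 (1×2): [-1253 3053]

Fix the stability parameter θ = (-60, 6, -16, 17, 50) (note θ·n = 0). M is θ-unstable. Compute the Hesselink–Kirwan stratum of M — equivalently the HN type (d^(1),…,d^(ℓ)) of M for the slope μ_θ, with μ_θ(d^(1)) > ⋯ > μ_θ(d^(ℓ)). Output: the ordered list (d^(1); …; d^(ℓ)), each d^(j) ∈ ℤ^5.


Barcode: M ≅ I[1,5], I[2,2], I[2,3]^2, I[4,4]. HN layers by μ_θ (5 steps, strictly decreasing):
  μ^(1)=50; μ^(2)=17; μ^(3)=6; μ^(4)=-5; μ^(5)=-60

((0, 0, 0, 0, 1); (0, 0, 0, 2, 0); (0, 1, 0, 0, 0); (0, 3, 3, 0, 0); (1, 0, 0, 0, 0))


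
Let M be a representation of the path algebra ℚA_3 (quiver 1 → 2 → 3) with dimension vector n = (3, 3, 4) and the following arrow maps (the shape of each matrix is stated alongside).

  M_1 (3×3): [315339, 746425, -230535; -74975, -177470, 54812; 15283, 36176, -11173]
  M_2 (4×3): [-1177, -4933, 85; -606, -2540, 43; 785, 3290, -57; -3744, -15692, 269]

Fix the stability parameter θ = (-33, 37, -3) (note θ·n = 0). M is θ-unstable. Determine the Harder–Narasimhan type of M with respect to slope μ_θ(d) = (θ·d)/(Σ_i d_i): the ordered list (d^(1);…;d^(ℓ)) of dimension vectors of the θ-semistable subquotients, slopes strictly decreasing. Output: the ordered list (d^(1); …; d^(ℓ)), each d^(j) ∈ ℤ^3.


Via rank(M_{q-1}∘⋯∘M_p): M ≅ I[1,3]^3, I[3,3].
μ_θ-semistable layers: μ^(1)=17; μ^(2)=-3; μ^(3)=-33

((0, 3, 3); (0, 0, 1); (3, 0, 0))


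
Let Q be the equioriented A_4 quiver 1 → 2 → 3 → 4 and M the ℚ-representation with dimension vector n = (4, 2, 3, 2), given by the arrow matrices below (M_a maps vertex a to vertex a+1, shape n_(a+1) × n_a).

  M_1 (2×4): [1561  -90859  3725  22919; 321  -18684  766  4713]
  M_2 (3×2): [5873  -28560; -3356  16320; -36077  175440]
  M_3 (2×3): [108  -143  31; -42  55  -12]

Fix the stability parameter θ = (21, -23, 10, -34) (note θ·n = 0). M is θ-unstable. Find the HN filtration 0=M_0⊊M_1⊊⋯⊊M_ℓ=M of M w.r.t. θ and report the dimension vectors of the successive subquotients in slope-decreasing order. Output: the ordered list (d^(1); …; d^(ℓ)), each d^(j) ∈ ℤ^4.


Barcode: M ≅ I[1,1]^2, I[1,2], I[1,4], I[3,3], I[3,4]. HN layers by μ_θ (5 steps, strictly decreasing):
  μ^(1)=21; μ^(2)=10; μ^(3)=-1; μ^(4)=-13/2; μ^(5)=-12

((2, 0, 0, 0); (0, 0, 1, 0); (1, 1, 0, 0); (1, 1, 1, 1); (0, 0, 1, 1))


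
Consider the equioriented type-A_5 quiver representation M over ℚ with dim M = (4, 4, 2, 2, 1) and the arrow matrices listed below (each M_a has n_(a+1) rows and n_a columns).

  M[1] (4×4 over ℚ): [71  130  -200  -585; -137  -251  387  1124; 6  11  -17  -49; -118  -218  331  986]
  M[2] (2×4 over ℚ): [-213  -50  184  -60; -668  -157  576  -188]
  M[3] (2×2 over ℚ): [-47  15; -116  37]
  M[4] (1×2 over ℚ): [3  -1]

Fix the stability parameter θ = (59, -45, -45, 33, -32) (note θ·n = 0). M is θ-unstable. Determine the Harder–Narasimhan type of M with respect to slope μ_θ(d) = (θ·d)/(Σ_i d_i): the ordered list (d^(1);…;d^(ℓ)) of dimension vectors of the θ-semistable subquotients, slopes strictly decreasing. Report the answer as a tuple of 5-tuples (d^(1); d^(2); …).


Barcode: M ≅ I[1,1], I[1,2], I[1,4], I[1,5], I[2,2]. HN layers by μ_θ (6 steps, strictly decreasing):
  μ^(1)=59; μ^(2)=33; μ^(3)=7; μ^(4)=1/2; μ^(5)=-31/3; μ^(6)=-45

((1, 0, 0, 0, 0); (0, 0, 0, 1, 0); (1, 1, 0, 0, 0); (0, 0, 0, 1, 1); (2, 2, 2, 0, 0); (0, 1, 0, 0, 0))


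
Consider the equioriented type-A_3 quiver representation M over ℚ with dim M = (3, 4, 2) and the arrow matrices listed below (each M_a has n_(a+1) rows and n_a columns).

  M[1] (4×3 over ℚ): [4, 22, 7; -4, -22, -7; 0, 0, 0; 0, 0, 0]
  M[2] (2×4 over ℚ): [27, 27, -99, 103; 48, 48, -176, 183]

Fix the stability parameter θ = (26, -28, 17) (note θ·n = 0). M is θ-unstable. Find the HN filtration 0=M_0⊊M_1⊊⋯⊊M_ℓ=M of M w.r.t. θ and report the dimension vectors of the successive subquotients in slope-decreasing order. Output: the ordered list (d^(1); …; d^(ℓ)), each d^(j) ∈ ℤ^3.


Barcode: M ≅ I[1,1]^2, I[1,2], I[2,2], I[2,3]^2. HN layers by μ_θ (4 steps, strictly decreasing):
  μ^(1)=26; μ^(2)=17; μ^(3)=-1; μ^(4)=-28

((2, 0, 0); (0, 0, 2); (1, 1, 0); (0, 3, 0))


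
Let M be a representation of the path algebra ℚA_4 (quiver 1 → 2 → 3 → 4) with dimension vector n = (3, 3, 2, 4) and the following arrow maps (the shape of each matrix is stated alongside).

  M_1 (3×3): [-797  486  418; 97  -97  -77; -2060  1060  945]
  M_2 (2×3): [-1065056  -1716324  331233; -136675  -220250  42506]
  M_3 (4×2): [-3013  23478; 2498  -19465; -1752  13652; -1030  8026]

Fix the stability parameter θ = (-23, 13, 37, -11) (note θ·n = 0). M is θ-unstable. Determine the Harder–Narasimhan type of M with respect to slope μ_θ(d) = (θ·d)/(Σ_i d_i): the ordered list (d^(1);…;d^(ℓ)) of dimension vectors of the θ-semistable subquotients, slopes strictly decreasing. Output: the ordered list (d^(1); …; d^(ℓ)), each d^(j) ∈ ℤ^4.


Interval decomposition of M: I[1,2], I[1,4]^2, I[4,4]^2.
HN type (ℓ=3): μ^(1)=13; μ^(2)=-11; μ^(3)=-23

((0, 3, 2, 2); (0, 0, 0, 2); (3, 0, 0, 0))


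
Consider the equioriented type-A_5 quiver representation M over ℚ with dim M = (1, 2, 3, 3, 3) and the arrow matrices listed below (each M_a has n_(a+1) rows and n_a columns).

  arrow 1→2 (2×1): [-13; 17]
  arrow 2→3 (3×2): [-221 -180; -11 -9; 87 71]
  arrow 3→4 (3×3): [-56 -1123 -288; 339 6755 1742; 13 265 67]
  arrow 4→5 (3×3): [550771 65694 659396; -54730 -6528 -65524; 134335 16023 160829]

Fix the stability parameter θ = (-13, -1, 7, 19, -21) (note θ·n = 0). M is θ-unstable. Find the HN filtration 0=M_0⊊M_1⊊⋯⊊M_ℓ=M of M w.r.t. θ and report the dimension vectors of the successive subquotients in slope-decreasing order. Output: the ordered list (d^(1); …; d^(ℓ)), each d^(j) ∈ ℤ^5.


Barcode: M ≅ I[1,5], I[2,4], I[3,5], I[5,5]. HN layers by μ_θ (6 steps, strictly decreasing):
  μ^(1)=19; μ^(2)=7; μ^(3)=5/3; μ^(4)=-1; μ^(5)=-13; μ^(6)=-21

((0, 0, 0, 1, 0); (0, 0, 1, 0, 0); (0, 0, 2, 2, 2); (0, 2, 0, 0, 0); (1, 0, 0, 0, 0); (0, 0, 0, 0, 1))


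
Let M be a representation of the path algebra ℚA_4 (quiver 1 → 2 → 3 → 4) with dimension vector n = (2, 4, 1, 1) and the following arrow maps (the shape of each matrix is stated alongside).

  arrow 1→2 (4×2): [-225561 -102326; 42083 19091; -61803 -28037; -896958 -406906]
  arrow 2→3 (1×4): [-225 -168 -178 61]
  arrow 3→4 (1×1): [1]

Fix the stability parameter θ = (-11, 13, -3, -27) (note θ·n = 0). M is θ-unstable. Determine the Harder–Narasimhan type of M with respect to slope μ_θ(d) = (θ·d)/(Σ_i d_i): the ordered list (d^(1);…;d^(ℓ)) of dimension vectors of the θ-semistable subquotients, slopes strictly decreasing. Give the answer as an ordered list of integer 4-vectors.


Interval decomposition of M: I[1,2], I[1,4], I[2,2]^2.
HN type (ℓ=3): μ^(1)=13; μ^(2)=-17/3; μ^(3)=-11

((0, 3, 0, 0); (0, 1, 1, 1); (2, 0, 0, 0))


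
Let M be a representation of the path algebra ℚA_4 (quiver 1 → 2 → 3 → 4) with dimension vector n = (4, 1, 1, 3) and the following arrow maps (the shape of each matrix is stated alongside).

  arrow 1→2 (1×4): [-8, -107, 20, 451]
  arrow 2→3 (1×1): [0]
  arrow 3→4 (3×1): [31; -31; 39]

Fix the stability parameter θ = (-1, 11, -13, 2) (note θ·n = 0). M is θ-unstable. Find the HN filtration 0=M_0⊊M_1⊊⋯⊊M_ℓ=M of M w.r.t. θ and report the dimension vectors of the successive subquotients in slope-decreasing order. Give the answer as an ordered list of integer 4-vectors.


Via rank(M_{q-1}∘⋯∘M_p): M ≅ I[1,1]^3, I[1,2], I[3,4], I[4,4]^2.
μ_θ-semistable layers: μ^(1)=11; μ^(2)=2; μ^(3)=-1; μ^(4)=-13

((0, 1, 0, 0); (0, 0, 0, 3); (4, 0, 0, 0); (0, 0, 1, 0))


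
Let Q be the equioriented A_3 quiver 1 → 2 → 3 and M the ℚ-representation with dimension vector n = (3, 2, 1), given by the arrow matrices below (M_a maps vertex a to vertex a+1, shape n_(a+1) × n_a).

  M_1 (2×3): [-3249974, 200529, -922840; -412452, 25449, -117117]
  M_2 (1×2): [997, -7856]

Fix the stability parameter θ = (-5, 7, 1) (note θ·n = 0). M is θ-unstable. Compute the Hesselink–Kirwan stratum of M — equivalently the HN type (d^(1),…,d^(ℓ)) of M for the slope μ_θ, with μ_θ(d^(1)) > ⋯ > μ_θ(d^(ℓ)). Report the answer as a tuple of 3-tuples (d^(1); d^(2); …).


Via rank(M_{q-1}∘⋯∘M_p): M ≅ I[1,1], I[1,2], I[1,3].
μ_θ-semistable layers: μ^(1)=7; μ^(2)=4; μ^(3)=-5

((0, 1, 0); (0, 1, 1); (3, 0, 0))


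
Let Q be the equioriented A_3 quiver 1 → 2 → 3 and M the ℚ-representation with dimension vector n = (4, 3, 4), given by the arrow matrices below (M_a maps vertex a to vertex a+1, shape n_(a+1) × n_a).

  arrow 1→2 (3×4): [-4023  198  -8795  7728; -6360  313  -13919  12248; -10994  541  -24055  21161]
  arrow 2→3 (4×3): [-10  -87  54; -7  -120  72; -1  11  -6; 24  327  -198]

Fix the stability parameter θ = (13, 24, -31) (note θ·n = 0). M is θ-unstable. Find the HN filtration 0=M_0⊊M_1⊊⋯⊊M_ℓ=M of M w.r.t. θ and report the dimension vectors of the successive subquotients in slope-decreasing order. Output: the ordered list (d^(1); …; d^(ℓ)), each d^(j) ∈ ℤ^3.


Barcode: M ≅ I[1,1], I[1,2], I[1,3]^2, I[3,3]^2. HN layers by μ_θ (4 steps, strictly decreasing):
  μ^(1)=24; μ^(2)=13; μ^(3)=2; μ^(4)=-31

((0, 1, 0); (2, 0, 0); (2, 2, 2); (0, 0, 2))


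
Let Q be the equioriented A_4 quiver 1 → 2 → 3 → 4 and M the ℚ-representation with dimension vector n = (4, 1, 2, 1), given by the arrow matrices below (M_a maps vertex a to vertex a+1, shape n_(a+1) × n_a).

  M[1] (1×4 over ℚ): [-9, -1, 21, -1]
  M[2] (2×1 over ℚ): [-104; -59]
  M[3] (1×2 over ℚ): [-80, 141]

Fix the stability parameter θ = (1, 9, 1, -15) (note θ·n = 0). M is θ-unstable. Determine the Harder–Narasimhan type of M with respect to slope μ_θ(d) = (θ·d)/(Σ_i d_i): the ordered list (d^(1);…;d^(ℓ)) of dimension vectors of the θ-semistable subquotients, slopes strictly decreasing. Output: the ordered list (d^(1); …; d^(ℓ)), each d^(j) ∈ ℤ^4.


Barcode: M ≅ I[1,1]^3, I[1,4], I[3,3]. HN layers by μ_θ (2 steps, strictly decreasing):
  μ^(1)=1; μ^(2)=-1

((3, 0, 1, 0); (1, 1, 1, 1))


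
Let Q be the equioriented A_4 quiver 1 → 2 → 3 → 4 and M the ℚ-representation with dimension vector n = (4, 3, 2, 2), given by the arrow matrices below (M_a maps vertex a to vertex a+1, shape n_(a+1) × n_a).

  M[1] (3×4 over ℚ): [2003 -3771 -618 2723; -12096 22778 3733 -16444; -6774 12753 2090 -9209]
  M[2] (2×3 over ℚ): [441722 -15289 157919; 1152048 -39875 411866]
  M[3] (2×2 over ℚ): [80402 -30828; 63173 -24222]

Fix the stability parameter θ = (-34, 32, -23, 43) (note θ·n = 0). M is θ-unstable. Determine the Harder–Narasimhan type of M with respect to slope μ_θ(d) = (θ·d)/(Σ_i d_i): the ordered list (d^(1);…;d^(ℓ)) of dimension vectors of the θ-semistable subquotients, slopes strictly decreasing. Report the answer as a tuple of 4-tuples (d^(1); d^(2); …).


Barcode: M ≅ I[1,1], I[1,2], I[1,3], I[1,4], I[4,4]. HN layers by μ_θ (4 steps, strictly decreasing):
  μ^(1)=43; μ^(2)=32; μ^(3)=9/2; μ^(4)=-34

((0, 0, 0, 2); (0, 1, 0, 0); (0, 2, 2, 0); (4, 0, 0, 0))


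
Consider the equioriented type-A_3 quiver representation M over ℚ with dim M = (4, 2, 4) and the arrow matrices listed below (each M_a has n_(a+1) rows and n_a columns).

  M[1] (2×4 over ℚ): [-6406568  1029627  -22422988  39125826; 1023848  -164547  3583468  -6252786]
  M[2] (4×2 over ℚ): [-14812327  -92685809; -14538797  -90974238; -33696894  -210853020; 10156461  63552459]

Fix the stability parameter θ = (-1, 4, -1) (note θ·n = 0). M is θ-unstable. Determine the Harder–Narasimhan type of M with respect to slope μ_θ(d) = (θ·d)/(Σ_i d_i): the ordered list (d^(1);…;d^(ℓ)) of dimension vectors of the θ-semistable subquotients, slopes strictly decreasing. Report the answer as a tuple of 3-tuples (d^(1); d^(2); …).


Barcode: M ≅ I[1,1]^3, I[1,3], I[2,3], I[3,3]^2. HN layers by μ_θ (2 steps, strictly decreasing):
  μ^(1)=3/2; μ^(2)=-1

((0, 2, 2); (4, 0, 2))


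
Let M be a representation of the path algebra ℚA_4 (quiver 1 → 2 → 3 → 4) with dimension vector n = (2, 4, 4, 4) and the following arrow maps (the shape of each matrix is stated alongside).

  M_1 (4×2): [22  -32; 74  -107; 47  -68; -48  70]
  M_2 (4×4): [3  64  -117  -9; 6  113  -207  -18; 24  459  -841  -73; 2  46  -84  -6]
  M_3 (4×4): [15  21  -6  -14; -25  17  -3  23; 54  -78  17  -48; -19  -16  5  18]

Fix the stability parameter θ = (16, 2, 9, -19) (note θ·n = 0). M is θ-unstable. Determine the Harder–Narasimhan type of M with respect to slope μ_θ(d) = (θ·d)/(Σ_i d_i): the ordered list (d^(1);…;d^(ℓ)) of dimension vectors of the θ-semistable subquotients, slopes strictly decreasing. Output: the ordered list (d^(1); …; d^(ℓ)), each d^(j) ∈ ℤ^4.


Barcode: M ≅ I[1,4]^2, I[2,2], I[2,4], I[3,4]. HN layers by μ_θ (3 steps, strictly decreasing):
  μ^(1)=2; μ^(2)=-8/3; μ^(3)=-5

((2, 3, 2, 2); (0, 1, 1, 1); (0, 0, 1, 1))


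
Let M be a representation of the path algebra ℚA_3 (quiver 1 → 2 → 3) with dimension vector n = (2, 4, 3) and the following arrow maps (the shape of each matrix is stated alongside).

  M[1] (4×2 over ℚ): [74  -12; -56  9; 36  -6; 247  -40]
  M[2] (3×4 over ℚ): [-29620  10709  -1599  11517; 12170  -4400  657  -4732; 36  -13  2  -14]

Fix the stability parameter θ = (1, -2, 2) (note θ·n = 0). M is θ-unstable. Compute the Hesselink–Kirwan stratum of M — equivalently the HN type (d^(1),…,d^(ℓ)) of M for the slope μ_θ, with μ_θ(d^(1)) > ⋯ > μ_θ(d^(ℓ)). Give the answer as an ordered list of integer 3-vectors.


Barcode: M ≅ I[1,3]^2, I[2,2], I[2,3]. HN layers by μ_θ (3 steps, strictly decreasing):
  μ^(1)=2; μ^(2)=-1/2; μ^(3)=-2

((0, 0, 3); (2, 2, 0); (0, 2, 0))


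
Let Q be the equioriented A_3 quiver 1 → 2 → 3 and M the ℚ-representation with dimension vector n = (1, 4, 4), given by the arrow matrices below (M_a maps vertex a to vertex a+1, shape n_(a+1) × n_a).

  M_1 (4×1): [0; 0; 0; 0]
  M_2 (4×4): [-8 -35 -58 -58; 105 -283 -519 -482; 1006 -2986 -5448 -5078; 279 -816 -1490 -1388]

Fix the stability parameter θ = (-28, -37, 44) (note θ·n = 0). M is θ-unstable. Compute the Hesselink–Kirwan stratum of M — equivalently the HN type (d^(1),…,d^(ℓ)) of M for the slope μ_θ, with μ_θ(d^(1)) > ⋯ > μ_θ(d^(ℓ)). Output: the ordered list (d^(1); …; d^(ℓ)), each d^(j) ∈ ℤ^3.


Barcode: M ≅ I[1,1], I[2,3]^4. HN layers by μ_θ (3 steps, strictly decreasing):
  μ^(1)=44; μ^(2)=-28; μ^(3)=-37

((0, 0, 4); (1, 0, 0); (0, 4, 0))


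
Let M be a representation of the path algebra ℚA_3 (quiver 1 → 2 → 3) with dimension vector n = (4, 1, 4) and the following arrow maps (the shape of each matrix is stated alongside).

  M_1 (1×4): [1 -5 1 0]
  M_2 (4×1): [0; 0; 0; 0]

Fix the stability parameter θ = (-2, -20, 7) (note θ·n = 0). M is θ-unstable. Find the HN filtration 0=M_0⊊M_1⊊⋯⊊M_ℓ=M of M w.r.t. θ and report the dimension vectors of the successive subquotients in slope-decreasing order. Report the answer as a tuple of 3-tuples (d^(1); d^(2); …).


Interval decomposition of M: I[1,1]^3, I[1,2], I[3,3]^4.
HN type (ℓ=3): μ^(1)=7; μ^(2)=-2; μ^(3)=-11

((0, 0, 4); (3, 0, 0); (1, 1, 0))


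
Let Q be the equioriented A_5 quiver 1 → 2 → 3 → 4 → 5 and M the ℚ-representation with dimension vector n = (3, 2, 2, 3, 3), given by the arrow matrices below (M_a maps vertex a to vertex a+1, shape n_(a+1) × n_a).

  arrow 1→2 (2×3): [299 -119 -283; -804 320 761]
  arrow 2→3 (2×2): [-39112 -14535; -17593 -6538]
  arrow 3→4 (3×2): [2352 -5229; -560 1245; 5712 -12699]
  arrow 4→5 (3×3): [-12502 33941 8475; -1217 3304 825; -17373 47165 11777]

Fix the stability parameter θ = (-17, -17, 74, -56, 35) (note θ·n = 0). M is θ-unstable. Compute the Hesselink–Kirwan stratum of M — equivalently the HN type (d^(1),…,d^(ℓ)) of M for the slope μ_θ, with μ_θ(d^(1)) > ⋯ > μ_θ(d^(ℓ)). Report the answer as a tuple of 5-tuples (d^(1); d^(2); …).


Barcode: M ≅ I[1,1], I[1,3], I[1,5], I[4,5]^2. HN layers by μ_θ (5 steps, strictly decreasing):
  μ^(1)=74; μ^(2)=35; μ^(3)=9; μ^(4)=-17; μ^(5)=-56

((0, 0, 1, 0, 0); (0, 0, 0, 0, 3); (0, 0, 1, 1, 0); (3, 2, 0, 0, 0); (0, 0, 0, 2, 0))


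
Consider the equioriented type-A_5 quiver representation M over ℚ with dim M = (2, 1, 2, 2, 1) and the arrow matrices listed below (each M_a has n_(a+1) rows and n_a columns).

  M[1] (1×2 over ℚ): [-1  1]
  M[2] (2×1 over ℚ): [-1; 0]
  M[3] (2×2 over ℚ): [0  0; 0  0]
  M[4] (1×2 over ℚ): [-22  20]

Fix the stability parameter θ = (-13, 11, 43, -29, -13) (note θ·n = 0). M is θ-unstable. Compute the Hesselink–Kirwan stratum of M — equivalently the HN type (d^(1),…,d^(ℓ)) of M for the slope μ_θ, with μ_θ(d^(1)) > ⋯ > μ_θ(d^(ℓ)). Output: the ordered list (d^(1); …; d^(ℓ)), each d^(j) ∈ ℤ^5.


Via rank(M_{q-1}∘⋯∘M_p): M ≅ I[1,1], I[1,3], I[3,3], I[4,4], I[4,5].
μ_θ-semistable layers: μ^(1)=43; μ^(2)=11; μ^(3)=-13; μ^(4)=-29

((0, 0, 2, 0, 0); (0, 1, 0, 0, 0); (2, 0, 0, 0, 1); (0, 0, 0, 2, 0))


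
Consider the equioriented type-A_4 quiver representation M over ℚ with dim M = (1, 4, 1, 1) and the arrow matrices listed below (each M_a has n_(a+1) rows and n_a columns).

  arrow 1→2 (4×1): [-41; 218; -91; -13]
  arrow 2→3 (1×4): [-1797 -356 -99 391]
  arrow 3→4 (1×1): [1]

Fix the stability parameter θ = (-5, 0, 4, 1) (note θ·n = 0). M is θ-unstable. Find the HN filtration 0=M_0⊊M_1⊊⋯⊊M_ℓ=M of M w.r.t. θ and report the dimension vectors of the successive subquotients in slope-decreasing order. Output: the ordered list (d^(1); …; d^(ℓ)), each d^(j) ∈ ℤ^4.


Barcode: M ≅ I[1,4], I[2,2]^3. HN layers by μ_θ (3 steps, strictly decreasing):
  μ^(1)=5/2; μ^(2)=0; μ^(3)=-5

((0, 0, 1, 1); (0, 4, 0, 0); (1, 0, 0, 0))


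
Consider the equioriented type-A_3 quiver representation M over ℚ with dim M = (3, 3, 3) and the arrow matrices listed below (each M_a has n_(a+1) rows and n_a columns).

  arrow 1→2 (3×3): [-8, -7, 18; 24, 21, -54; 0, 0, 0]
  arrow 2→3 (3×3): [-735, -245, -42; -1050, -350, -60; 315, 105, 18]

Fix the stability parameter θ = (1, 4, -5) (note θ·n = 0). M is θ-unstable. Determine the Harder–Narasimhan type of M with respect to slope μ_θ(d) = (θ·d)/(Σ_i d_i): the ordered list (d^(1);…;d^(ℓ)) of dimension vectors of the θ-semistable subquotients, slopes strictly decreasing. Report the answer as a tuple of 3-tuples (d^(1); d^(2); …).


Barcode: M ≅ I[1,1]^2, I[1,2], I[2,2], I[2,3], I[3,3]^2. HN layers by μ_θ (4 steps, strictly decreasing):
  μ^(1)=4; μ^(2)=1; μ^(3)=-1/2; μ^(4)=-5

((0, 2, 0); (3, 0, 0); (0, 1, 1); (0, 0, 2))


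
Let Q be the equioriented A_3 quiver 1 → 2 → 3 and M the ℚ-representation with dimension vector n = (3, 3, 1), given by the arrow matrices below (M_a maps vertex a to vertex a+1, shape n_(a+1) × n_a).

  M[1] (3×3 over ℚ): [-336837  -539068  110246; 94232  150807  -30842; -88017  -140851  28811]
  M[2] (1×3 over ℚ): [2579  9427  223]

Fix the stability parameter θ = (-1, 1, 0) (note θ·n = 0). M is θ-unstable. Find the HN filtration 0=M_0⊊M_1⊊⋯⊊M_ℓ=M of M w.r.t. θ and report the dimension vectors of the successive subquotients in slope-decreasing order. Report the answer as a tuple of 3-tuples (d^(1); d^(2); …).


Interval decomposition of M: I[1,2]^2, I[1,3].
HN type (ℓ=3): μ^(1)=1; μ^(2)=1/2; μ^(3)=-1

((0, 2, 0); (0, 1, 1); (3, 0, 0))


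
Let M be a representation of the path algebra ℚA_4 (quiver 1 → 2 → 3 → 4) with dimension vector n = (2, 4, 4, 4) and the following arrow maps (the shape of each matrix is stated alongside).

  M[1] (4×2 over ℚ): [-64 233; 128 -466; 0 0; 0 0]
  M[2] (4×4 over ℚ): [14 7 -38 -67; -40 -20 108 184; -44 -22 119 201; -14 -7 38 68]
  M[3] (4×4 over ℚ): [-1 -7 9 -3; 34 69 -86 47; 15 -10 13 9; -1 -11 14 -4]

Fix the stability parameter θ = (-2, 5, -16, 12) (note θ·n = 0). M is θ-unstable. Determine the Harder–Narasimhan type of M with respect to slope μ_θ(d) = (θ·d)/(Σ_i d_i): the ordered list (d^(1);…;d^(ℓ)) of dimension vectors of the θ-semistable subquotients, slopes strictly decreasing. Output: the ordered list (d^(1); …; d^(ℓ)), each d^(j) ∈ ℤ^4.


Interval decomposition of M: I[1,1], I[1,2], I[2,4]^3, I[3,4].
HN type (ℓ=5): μ^(1)=12; μ^(2)=5; μ^(3)=-2; μ^(4)=-11/2; μ^(5)=-16

((0, 0, 0, 4); (0, 1, 0, 0); (2, 0, 0, 0); (0, 3, 3, 0); (0, 0, 1, 0))


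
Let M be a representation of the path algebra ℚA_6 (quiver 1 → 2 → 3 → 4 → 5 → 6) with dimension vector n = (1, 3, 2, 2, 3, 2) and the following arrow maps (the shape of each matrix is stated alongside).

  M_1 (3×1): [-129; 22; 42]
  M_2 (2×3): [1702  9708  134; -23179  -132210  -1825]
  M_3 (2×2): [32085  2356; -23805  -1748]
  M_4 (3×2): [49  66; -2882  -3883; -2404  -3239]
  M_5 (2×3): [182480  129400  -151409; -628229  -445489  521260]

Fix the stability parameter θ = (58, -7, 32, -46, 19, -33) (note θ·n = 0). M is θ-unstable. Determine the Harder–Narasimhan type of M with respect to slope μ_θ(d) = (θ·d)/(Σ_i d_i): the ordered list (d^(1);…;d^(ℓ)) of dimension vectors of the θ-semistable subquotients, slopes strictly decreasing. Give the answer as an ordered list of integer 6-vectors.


Via rank(M_{q-1}∘⋯∘M_p): M ≅ I[1,6], I[2,2], I[2,3], I[4,6], I[5,5].
μ_θ-semistable layers: μ^(1)=32; μ^(2)=19; μ^(3)=23/6; μ^(4)=-7; μ^(5)=-46

((0, 0, 1, 0, 0, 0); (0, 0, 0, 0, 1, 0); (1, 1, 1, 1, 1, 1); (0, 2, 0, 0, 1, 1); (0, 0, 0, 1, 0, 0))


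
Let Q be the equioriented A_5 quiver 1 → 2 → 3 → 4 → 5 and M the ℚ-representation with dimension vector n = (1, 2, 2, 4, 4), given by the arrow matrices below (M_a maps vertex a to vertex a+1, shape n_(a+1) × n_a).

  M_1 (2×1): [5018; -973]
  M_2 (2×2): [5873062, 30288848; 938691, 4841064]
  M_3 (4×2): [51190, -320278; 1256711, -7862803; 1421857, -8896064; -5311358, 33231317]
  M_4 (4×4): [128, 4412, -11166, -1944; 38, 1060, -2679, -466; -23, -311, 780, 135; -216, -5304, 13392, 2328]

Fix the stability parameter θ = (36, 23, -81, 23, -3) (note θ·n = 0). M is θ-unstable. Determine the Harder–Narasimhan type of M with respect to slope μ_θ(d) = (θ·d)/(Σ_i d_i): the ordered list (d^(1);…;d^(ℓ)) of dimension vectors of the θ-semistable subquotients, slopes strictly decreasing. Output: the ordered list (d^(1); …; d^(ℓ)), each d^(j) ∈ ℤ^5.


Interval decomposition of M: I[1,4], I[2,2], I[3,5], I[4,4], I[4,5], I[5,5]^2.
HN type (ℓ=5): μ^(1)=23; μ^(2)=10; μ^(3)=-3; μ^(4)=-22/3; μ^(5)=-81

((0, 1, 0, 2, 0); (0, 0, 0, 2, 2); (0, 0, 0, 0, 2); (1, 1, 1, 0, 0); (0, 0, 1, 0, 0))


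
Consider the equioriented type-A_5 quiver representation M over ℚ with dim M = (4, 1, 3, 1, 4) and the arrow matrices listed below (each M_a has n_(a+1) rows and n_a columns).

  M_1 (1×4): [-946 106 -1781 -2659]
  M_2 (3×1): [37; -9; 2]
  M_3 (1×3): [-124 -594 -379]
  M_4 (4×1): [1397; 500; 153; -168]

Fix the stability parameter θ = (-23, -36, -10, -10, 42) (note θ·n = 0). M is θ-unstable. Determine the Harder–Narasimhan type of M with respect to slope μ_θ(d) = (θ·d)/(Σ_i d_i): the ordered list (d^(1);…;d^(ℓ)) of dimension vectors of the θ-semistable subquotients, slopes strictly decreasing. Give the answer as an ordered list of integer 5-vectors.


Barcode: M ≅ I[1,1]^3, I[1,3], I[3,3], I[3,5], I[5,5]^3. HN layers by μ_θ (4 steps, strictly decreasing):
  μ^(1)=42; μ^(2)=-10; μ^(3)=-23; μ^(4)=-59/2

((0, 0, 0, 0, 4); (0, 0, 3, 1, 0); (3, 0, 0, 0, 0); (1, 1, 0, 0, 0))


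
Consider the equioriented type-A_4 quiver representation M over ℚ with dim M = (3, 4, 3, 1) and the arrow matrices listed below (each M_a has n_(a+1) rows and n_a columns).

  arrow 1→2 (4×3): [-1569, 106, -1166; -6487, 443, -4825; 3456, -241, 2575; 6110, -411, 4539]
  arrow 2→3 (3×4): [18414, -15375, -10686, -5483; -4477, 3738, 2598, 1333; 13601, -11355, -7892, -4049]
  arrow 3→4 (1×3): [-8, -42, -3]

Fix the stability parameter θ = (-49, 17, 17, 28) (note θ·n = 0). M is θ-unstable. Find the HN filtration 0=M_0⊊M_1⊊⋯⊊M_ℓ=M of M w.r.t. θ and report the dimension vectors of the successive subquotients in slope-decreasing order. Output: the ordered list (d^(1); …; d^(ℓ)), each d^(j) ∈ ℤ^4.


Barcode: M ≅ I[1,3]^2, I[1,4], I[2,2]. HN layers by μ_θ (3 steps, strictly decreasing):
  μ^(1)=28; μ^(2)=17; μ^(3)=-49

((0, 0, 0, 1); (0, 4, 3, 0); (3, 0, 0, 0))


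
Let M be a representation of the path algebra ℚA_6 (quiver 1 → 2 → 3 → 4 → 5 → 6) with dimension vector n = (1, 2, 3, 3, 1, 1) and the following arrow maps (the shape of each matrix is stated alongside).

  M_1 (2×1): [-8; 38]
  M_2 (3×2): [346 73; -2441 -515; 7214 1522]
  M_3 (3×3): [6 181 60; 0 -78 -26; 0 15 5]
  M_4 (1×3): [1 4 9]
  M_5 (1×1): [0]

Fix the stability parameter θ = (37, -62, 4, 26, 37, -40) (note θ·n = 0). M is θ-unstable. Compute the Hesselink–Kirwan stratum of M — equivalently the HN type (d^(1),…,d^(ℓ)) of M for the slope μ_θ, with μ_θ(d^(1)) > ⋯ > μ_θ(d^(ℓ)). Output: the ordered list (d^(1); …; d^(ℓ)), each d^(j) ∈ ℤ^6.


Interval decomposition of M: I[1,5], I[2,4], I[3,3], I[4,4], I[6,6].
HN type (ℓ=6): μ^(1)=37; μ^(2)=26; μ^(3)=4; μ^(4)=-25/2; μ^(5)=-40; μ^(6)=-62

((0, 0, 0, 0, 1, 0); (0, 0, 0, 3, 0, 0); (0, 0, 3, 0, 0, 0); (1, 1, 0, 0, 0, 0); (0, 0, 0, 0, 0, 1); (0, 1, 0, 0, 0, 0))


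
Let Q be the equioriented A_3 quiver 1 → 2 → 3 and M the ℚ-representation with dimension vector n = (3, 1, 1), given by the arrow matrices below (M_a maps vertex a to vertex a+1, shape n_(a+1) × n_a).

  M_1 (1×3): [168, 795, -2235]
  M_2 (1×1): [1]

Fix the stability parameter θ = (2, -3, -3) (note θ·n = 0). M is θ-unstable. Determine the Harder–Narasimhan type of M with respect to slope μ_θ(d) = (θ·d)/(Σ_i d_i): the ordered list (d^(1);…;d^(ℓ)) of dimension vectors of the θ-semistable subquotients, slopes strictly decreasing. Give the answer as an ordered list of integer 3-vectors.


Via rank(M_{q-1}∘⋯∘M_p): M ≅ I[1,1]^2, I[1,3].
μ_θ-semistable layers: μ^(1)=2; μ^(2)=-4/3

((2, 0, 0); (1, 1, 1))


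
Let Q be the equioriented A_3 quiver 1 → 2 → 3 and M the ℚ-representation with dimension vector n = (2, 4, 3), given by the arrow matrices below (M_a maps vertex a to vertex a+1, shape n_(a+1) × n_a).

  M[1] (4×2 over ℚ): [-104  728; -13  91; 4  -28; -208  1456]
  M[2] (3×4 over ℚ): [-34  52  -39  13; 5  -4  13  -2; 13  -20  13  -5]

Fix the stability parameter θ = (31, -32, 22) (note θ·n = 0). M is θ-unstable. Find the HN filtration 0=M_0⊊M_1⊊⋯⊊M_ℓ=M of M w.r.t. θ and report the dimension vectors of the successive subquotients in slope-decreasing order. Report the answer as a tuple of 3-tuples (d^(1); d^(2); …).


Via rank(M_{q-1}∘⋯∘M_p): M ≅ I[1,1], I[1,2], I[2,3]^3.
μ_θ-semistable layers: μ^(1)=31; μ^(2)=22; μ^(3)=-1/2; μ^(4)=-32

((1, 0, 0); (0, 0, 3); (1, 1, 0); (0, 3, 0))


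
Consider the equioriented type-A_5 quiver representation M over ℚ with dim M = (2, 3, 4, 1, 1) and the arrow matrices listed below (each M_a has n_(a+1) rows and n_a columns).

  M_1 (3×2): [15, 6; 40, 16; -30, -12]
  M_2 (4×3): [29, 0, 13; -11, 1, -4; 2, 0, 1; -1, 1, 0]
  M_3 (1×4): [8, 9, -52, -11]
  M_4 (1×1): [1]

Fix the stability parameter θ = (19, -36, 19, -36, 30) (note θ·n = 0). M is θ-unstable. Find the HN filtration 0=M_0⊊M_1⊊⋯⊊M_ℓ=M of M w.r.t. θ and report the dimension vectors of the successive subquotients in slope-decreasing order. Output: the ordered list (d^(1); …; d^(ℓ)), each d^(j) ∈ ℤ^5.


Via rank(M_{q-1}∘⋯∘M_p): M ≅ I[1,1], I[1,5], I[2,3]^2, I[3,3].
μ_θ-semistable layers: μ^(1)=30; μ^(2)=19; μ^(3)=-17/2; μ^(4)=-36

((0, 0, 0, 0, 1); (1, 0, 3, 0, 0); (1, 1, 1, 1, 0); (0, 2, 0, 0, 0))


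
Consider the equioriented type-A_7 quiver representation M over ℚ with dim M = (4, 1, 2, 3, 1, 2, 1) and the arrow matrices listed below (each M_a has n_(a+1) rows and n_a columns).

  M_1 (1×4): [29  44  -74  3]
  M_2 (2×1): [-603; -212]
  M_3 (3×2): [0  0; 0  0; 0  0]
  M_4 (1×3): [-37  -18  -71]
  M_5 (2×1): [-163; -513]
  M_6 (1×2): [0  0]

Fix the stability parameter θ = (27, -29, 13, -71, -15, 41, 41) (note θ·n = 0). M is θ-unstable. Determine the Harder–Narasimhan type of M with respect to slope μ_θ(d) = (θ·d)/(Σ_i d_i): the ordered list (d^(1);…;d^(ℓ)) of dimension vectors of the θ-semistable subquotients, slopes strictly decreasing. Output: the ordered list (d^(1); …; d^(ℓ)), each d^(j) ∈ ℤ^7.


Via rank(M_{q-1}∘⋯∘M_p): M ≅ I[1,1]^3, I[1,3], I[3,3], I[4,4]^2, I[4,6], I[6,6], I[7,7].
μ_θ-semistable layers: μ^(1)=41; μ^(2)=27; μ^(3)=13; μ^(4)=-1; μ^(5)=-15; μ^(6)=-71

((0, 0, 0, 0, 0, 2, 1); (3, 0, 0, 0, 0, 0, 0); (0, 0, 2, 0, 0, 0, 0); (1, 1, 0, 0, 0, 0, 0); (0, 0, 0, 0, 1, 0, 0); (0, 0, 0, 3, 0, 0, 0))


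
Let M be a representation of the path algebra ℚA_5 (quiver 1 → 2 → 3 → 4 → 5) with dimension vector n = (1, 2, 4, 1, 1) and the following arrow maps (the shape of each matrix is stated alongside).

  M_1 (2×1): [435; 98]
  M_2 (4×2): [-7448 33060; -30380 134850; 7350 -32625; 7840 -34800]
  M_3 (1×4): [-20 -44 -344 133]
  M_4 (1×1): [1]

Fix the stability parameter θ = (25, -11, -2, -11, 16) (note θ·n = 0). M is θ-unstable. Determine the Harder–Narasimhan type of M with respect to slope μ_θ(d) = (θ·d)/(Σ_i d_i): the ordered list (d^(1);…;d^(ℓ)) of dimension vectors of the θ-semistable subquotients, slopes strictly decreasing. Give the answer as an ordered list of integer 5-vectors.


Via rank(M_{q-1}∘⋯∘M_p): M ≅ I[1,2], I[2,3], I[3,3]^2, I[3,5].
μ_θ-semistable layers: μ^(1)=16; μ^(2)=7; μ^(3)=-2; μ^(4)=-13/2; μ^(5)=-11

((0, 0, 0, 0, 1); (1, 1, 0, 0, 0); (0, 0, 3, 0, 0); (0, 0, 1, 1, 0); (0, 1, 0, 0, 0))


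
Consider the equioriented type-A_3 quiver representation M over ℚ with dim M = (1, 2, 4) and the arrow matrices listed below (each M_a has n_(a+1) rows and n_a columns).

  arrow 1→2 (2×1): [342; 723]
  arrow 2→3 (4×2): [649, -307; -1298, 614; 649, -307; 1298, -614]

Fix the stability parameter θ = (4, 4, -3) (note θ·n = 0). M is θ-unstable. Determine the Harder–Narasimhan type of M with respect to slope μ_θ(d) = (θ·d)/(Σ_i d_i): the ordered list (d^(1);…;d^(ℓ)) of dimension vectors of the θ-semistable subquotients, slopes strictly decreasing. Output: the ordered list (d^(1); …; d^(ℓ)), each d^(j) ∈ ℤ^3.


Via rank(M_{q-1}∘⋯∘M_p): M ≅ I[1,3], I[2,2], I[3,3]^3.
μ_θ-semistable layers: μ^(1)=4; μ^(2)=5/3; μ^(3)=-3

((0, 1, 0); (1, 1, 1); (0, 0, 3))


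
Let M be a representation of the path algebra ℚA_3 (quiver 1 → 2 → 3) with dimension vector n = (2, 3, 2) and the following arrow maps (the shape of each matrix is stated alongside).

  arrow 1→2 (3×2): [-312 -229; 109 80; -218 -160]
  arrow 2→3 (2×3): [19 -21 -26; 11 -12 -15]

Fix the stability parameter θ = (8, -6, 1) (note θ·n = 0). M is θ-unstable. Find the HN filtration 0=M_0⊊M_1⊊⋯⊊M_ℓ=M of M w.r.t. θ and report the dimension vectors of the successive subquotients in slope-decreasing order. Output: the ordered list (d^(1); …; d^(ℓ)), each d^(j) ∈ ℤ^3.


Via rank(M_{q-1}∘⋯∘M_p): M ≅ I[1,3]^2, I[2,2].
μ_θ-semistable layers: μ^(1)=1; μ^(2)=-6

((2, 2, 2); (0, 1, 0))


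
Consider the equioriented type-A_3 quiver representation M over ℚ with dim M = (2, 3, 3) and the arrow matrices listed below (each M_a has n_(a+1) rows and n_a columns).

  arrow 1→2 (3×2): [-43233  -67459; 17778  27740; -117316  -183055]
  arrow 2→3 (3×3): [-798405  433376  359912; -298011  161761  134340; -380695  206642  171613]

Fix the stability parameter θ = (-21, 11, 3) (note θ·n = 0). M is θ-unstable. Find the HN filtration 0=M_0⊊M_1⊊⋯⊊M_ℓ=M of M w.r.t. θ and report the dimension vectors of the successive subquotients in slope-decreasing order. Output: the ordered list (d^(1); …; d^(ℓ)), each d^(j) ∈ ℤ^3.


Interval decomposition of M: I[1,3]^2, I[2,3].
HN type (ℓ=2): μ^(1)=7; μ^(2)=-21

((0, 3, 3); (2, 0, 0))


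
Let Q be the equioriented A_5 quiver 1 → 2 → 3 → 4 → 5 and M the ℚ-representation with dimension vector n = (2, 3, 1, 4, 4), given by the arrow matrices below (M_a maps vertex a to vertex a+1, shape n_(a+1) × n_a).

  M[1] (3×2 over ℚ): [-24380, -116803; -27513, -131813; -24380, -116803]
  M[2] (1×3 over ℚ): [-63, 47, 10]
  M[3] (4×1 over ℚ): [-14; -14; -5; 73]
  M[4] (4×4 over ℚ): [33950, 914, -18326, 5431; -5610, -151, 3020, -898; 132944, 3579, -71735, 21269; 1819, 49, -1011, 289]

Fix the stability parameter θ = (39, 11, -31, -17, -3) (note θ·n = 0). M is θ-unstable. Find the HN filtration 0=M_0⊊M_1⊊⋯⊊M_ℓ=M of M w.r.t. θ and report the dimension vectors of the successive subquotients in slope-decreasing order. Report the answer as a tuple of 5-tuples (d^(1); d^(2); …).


Via rank(M_{q-1}∘⋯∘M_p): M ≅ I[1,2], I[1,5], I[2,2], I[4,5]^3.
μ_θ-semistable layers: μ^(1)=25; μ^(2)=11; μ^(3)=-1/5; μ^(4)=-3; μ^(5)=-17

((1, 1, 0, 0, 0); (0, 1, 0, 0, 0); (1, 1, 1, 1, 1); (0, 0, 0, 0, 3); (0, 0, 0, 3, 0))
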